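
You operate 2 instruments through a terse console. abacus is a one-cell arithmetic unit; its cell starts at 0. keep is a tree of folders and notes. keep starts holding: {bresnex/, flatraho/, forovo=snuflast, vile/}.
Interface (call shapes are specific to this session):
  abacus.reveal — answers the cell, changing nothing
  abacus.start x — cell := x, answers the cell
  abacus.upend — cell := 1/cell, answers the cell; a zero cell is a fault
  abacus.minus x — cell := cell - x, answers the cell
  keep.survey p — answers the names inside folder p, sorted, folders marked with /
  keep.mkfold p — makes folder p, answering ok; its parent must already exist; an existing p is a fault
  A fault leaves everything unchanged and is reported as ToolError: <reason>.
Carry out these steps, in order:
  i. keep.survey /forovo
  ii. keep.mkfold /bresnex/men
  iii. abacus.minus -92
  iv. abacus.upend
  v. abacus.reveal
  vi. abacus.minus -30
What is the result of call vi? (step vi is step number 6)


Answer: 2761/92

Derivation:
# keep.survey(p=/forovo) == ToolError: not a directory
# keep.mkfold(p=/bresnex/men) == ok
# abacus.minus(x=-92) == 92
# abacus.upend() == 1/92
# abacus.reveal() == 1/92
# abacus.minus(x=-30) == 2761/92


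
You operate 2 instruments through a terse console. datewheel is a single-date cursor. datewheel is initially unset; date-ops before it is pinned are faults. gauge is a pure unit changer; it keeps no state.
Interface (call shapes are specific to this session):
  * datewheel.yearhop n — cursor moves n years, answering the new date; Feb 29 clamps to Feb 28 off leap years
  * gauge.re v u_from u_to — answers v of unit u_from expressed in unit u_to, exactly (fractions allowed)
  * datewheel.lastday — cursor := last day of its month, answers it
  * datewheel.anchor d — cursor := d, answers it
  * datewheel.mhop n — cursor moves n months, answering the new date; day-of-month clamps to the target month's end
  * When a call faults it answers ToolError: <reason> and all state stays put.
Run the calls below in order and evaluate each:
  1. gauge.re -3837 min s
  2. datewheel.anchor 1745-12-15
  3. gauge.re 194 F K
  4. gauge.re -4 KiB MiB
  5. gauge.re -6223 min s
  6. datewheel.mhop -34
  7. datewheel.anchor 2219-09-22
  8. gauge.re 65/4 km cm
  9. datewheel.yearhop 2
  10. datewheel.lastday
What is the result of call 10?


I run re using v: -3837, u_from: min, u_to: s, yielding -230220.
Now I run anchor using d: 1745-12-15: 1745-12-15.
I invoke re using v: 194, u_from: F, u_to: K, and get 7263/20.
Invoking re using v: -4, u_from: KiB, u_to: MiB, yielding -1/256.
I invoke re using v: -6223, u_from: min, u_to: s, and get -373380.
Then mhop using n: -34, → 1743-02-15.
Using anchor using d: 2219-09-22, giving 2219-09-22.
I run re using v: 65/4, u_from: km, u_to: cm, giving 1625000.
I call yearhop using n: 2, — result: 2221-09-22.
I run lastday, and get 2221-09-30.

Answer: 2221-09-30


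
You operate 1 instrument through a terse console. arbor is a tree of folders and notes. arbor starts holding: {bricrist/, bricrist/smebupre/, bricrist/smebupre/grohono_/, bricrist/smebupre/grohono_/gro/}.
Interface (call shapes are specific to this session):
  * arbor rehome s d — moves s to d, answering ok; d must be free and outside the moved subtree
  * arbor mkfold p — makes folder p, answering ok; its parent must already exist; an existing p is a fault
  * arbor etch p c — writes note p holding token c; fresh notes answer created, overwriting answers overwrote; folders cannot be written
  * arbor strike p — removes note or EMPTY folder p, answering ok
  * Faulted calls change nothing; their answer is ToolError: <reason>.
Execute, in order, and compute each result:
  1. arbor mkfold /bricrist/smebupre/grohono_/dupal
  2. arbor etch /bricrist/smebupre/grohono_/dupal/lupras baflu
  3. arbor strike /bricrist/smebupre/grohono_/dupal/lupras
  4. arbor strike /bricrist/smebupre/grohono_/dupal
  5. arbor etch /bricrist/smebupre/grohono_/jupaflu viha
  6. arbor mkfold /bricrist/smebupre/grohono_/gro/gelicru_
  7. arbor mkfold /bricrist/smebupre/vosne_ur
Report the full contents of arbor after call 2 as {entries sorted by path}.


;; 1. arbor mkfold(p→/bricrist/smebupre/grohono_/dupal) == ok
;; 2. arbor etch(p→/bricrist/smebupre/grohono_/dupal/lupras, c→baflu) == created
;; 3. arbor strike(p→/bricrist/smebupre/grohono_/dupal/lupras) == ok
;; 4. arbor strike(p→/bricrist/smebupre/grohono_/dupal) == ok
;; 5. arbor etch(p→/bricrist/smebupre/grohono_/jupaflu, c→viha) == created
;; 6. arbor mkfold(p→/bricrist/smebupre/grohono_/gro/gelicru_) == ok
;; 7. arbor mkfold(p→/bricrist/smebupre/vosne_ur) == ok

Answer: {bricrist/, bricrist/smebupre/, bricrist/smebupre/grohono_/, bricrist/smebupre/grohono_/dupal/, bricrist/smebupre/grohono_/dupal/lupras=baflu, bricrist/smebupre/grohono_/gro/}


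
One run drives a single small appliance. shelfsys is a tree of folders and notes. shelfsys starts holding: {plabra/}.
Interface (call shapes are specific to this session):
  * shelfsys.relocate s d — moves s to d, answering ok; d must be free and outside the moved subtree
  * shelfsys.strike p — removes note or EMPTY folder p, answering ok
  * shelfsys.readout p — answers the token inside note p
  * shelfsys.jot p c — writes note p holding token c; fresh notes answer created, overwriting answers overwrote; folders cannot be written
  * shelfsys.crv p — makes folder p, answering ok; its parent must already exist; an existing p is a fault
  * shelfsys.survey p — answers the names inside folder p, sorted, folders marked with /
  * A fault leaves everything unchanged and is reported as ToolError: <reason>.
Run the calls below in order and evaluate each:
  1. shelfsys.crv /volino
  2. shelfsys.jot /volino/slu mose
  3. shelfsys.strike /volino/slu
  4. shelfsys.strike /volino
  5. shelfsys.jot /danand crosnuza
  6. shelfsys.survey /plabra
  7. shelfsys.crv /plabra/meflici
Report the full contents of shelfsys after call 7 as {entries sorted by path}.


Answer: {danand=crosnuza, plabra/, plabra/meflici/}

Derivation:
CALL shelfsys.crv[p: /volino]
RET  ok
CALL shelfsys.jot[p: /volino/slu; c: mose]
RET  created
CALL shelfsys.strike[p: /volino/slu]
RET  ok
CALL shelfsys.strike[p: /volino]
RET  ok
CALL shelfsys.jot[p: /danand; c: crosnuza]
RET  created
CALL shelfsys.survey[p: /plabra]
RET  []
CALL shelfsys.crv[p: /plabra/meflici]
RET  ok


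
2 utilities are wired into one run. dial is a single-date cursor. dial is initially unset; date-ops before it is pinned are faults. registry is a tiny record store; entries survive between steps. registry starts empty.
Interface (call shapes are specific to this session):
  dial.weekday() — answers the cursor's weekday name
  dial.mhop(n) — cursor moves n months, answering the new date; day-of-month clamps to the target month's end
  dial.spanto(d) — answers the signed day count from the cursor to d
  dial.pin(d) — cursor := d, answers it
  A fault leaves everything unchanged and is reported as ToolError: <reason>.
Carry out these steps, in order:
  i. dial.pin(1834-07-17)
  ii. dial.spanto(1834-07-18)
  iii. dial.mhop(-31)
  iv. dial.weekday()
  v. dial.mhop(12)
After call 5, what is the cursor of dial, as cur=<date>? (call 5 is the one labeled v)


I run dial.pin using d='1834-07-17', which returns 1834-07-17.
Then dial.spanto using d='1834-07-18', and see 1.
Now I run dial.mhop using n='-31', which returns 1831-12-17.
I run dial.weekday(), and get Saturday.
I call dial.mhop using n='12', yielding 1832-12-17.

Answer: cur=1832-12-17


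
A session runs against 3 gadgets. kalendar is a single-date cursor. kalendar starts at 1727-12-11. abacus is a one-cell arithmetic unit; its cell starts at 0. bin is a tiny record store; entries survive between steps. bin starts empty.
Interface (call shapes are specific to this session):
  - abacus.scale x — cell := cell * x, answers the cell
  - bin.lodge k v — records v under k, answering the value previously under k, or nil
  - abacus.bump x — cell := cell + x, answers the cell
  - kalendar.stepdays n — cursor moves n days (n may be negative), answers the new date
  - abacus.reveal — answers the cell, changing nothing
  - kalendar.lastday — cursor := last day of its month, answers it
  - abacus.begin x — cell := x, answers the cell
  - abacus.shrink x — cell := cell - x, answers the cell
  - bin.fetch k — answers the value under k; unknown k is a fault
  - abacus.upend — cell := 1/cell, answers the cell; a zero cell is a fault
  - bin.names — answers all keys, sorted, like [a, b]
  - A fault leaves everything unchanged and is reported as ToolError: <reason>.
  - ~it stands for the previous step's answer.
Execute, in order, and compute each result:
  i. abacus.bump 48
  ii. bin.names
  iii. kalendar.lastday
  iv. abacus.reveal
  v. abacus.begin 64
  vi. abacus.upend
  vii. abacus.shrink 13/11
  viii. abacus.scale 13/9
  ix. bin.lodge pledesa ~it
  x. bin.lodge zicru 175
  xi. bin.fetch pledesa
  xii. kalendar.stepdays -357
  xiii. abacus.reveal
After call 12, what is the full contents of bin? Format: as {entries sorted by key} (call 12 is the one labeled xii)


==> abacus.bump(x='48')
<== 48
==> bin.names()
<== []
==> kalendar.lastday()
<== 1727-12-31
==> abacus.reveal()
<== 48
==> abacus.begin(x='64')
<== 64
==> abacus.upend()
<== 1/64
==> abacus.shrink(x='13/11')
<== -821/704
==> abacus.scale(x='13/9')
<== -10673/6336
==> bin.lodge(k='pledesa', v='~it')
<== nil
==> bin.lodge(k='zicru', v='175')
<== nil
==> bin.fetch(k='pledesa')
<== -10673/6336
==> kalendar.stepdays(n='-357')
<== 1727-01-08
==> abacus.reveal()
<== -10673/6336

Answer: {pledesa=-10673/6336, zicru=175}


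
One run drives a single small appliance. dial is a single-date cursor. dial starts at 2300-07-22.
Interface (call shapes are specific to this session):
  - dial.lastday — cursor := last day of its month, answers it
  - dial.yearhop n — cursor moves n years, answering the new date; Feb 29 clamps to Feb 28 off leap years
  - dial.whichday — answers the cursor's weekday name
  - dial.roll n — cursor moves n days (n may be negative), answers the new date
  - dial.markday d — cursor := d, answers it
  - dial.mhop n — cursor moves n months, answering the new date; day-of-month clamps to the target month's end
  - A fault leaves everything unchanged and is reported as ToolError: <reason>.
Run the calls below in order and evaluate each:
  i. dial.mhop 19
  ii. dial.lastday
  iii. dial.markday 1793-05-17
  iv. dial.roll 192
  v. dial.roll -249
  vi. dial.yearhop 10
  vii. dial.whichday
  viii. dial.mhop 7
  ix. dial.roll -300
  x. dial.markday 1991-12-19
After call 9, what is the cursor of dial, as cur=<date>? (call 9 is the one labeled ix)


Step: dial.mhop[19]
Result: 2302-02-22
Step: dial.lastday[]
Result: 2302-02-28
Step: dial.markday[1793-05-17]
Result: 1793-05-17
Step: dial.roll[192]
Result: 1793-11-25
Step: dial.roll[-249]
Result: 1793-03-21
Step: dial.yearhop[10]
Result: 1803-03-21
Step: dial.whichday[]
Result: Monday
Step: dial.mhop[7]
Result: 1803-10-21
Step: dial.roll[-300]
Result: 1802-12-25
Step: dial.markday[1991-12-19]
Result: 1991-12-19

Answer: cur=1802-12-25


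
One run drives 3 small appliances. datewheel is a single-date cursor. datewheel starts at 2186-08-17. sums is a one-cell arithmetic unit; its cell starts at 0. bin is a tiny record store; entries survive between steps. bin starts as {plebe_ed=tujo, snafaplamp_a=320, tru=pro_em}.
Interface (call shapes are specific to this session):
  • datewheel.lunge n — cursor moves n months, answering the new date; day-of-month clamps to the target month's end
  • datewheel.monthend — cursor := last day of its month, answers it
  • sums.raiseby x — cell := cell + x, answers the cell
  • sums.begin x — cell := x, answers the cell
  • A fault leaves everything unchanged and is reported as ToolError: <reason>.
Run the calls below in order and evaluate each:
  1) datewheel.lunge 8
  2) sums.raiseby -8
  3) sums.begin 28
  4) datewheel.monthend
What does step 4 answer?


I call datewheel.lunge on n: 8, — result: 2187-04-17.
I run sums.raiseby on x: -8, — result: -8.
I run sums.begin on x: 28, and get 28.
Invoking datewheel.monthend(), yielding 2187-04-30.

Answer: 2187-04-30


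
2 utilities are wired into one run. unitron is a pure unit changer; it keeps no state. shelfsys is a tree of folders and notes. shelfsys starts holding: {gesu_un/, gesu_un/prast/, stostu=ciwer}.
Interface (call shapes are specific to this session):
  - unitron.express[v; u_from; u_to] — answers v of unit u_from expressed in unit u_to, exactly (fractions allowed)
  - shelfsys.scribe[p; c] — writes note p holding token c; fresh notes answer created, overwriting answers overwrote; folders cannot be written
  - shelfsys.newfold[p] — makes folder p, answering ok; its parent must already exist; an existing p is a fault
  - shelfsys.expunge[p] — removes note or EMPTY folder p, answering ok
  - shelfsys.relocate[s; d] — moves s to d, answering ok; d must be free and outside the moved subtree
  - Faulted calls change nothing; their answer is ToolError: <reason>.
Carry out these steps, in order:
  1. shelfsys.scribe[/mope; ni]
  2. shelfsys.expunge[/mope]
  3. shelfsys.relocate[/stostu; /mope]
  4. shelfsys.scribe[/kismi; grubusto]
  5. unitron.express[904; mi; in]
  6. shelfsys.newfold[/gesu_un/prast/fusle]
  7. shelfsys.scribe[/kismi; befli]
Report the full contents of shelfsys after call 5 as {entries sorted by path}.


! 1. scribe(/mope, ni) == created
! 2. expunge(/mope) == ok
! 3. relocate(/stostu, /mope) == ok
! 4. scribe(/kismi, grubusto) == created
! 5. express(904, mi, in) == 57277440
! 6. newfold(/gesu_un/prast/fusle) == ok
! 7. scribe(/kismi, befli) == overwrote

Answer: {gesu_un/, gesu_un/prast/, kismi=grubusto, mope=ciwer}


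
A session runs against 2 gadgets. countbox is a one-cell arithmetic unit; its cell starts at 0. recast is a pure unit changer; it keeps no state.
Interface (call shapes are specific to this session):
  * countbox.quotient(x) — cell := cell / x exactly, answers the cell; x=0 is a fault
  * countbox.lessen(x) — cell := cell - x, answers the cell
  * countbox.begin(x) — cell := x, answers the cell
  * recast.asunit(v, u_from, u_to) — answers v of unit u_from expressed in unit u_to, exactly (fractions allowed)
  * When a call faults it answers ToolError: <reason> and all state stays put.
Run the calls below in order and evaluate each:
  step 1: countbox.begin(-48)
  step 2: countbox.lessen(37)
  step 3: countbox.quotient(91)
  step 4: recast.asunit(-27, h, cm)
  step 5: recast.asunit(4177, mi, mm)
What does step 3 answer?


Act: begin[-48]
Obs: -48
Act: lessen[37]
Obs: -85
Act: quotient[91]
Obs: -85/91
Act: asunit[-27; h; cm]
Obs: ToolError: incompatible units
Act: asunit[4177; mi; mm]
Obs: 6722229888

Answer: -85/91


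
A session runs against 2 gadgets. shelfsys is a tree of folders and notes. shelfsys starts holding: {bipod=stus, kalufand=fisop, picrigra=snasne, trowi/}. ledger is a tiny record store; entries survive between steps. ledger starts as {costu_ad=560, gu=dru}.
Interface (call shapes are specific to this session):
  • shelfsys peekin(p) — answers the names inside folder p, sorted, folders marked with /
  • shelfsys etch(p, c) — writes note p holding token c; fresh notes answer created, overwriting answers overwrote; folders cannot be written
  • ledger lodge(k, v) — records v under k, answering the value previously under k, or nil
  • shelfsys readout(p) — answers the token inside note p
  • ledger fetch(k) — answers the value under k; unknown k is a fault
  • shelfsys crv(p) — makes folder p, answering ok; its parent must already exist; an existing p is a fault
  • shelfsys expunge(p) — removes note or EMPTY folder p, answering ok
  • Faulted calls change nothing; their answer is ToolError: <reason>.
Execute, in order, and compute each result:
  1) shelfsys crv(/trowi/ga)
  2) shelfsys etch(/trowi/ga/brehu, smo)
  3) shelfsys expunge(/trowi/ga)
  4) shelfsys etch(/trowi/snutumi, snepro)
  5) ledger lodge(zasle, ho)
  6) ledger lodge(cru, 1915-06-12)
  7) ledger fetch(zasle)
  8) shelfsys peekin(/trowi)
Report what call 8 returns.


I use shelfsys crv with p→/trowi/ga, and observe ok.
Calling shelfsys etch with p→/trowi/ga/brehu, c→smo, and get created.
I invoke shelfsys expunge with p→/trowi/ga: ToolError: not empty.
Invoking shelfsys etch with p→/trowi/snutumi, c→snepro, which returns created.
I run ledger lodge with k→zasle, v→ho: nil.
Invoking ledger lodge with k→cru, v→1915-06-12, giving nil.
Then ledger fetch with k→zasle, → ho.
I call shelfsys peekin with p→/trowi, and observe [ga/, snutumi].

Answer: [ga/, snutumi]


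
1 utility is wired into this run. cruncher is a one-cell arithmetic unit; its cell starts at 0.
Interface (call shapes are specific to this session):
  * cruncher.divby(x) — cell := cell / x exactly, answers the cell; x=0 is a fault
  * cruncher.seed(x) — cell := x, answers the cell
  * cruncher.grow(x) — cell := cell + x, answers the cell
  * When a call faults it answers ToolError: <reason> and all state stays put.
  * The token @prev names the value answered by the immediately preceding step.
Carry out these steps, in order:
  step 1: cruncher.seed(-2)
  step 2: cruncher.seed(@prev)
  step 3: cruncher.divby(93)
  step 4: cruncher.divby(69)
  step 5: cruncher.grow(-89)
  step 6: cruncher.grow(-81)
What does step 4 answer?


I use seed using x='-2', and get -2.
I try seed using x='@prev', and see -2.
Invoking divby using x='93', → -2/93.
I use divby using x='69', → -2/6417.
I run grow using x='-89', — result: -571115/6417.
Calling grow using x='-81', and see -1090892/6417.

Answer: -2/6417


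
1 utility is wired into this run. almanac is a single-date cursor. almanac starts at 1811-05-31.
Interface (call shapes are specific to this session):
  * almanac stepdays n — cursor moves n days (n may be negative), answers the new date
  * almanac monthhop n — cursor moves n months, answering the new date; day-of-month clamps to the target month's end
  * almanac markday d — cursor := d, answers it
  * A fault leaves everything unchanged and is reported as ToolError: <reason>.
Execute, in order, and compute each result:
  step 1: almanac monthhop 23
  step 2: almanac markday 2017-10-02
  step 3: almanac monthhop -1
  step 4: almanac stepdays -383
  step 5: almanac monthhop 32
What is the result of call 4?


~$ almanac monthhop 23
:: 1813-04-30
~$ almanac markday 2017-10-02
:: 2017-10-02
~$ almanac monthhop -1
:: 2017-09-02
~$ almanac stepdays -383
:: 2016-08-15
~$ almanac monthhop 32
:: 2019-04-15

Answer: 2016-08-15


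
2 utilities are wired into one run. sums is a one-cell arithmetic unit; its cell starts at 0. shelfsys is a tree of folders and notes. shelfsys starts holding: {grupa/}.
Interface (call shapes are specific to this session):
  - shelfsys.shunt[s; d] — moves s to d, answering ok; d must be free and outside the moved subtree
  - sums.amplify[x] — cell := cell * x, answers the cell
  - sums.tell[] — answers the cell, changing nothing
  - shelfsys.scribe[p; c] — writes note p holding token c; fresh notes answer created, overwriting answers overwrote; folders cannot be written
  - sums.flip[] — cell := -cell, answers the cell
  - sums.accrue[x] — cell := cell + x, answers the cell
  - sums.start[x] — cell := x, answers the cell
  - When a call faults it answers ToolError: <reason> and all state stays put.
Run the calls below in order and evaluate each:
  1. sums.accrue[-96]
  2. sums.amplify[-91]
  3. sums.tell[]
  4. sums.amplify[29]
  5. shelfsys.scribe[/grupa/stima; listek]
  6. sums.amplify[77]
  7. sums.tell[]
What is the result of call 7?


Act: sums.accrue[-96]
Obs: -96
Act: sums.amplify[-91]
Obs: 8736
Act: sums.tell[]
Obs: 8736
Act: sums.amplify[29]
Obs: 253344
Act: shelfsys.scribe[/grupa/stima; listek]
Obs: created
Act: sums.amplify[77]
Obs: 19507488
Act: sums.tell[]
Obs: 19507488

Answer: 19507488


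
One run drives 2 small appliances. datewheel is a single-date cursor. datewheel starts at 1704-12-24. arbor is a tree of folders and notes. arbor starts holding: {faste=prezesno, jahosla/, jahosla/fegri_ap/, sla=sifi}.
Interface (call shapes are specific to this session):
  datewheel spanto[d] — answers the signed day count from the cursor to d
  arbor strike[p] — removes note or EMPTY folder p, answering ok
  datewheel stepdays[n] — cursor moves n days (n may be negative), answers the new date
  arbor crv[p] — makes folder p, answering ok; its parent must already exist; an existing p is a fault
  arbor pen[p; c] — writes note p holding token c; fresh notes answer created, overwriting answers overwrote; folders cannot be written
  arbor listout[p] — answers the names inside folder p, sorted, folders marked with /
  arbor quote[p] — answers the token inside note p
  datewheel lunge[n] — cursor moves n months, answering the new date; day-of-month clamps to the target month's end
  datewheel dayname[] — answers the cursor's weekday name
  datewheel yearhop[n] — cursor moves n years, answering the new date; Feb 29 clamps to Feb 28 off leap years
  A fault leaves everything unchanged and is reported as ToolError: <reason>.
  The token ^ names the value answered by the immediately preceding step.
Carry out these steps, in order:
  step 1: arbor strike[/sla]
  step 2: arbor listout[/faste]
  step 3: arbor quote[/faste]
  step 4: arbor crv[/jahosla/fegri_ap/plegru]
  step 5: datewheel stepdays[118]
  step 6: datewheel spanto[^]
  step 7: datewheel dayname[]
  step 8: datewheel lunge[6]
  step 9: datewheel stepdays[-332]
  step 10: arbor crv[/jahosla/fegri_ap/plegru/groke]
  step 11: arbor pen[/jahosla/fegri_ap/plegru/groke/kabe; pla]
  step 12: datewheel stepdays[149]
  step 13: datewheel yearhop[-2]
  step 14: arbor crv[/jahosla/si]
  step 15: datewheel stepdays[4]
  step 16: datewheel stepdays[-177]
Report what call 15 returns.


Answer: 1703-04-25

Derivation:
→ arbor strike(p='/sla')
← ok
→ arbor listout(p='/faste')
← ToolError: not a directory
→ arbor quote(p='/faste')
← prezesno
→ arbor crv(p='/jahosla/fegri_ap/plegru')
← ok
→ datewheel stepdays(n='118')
← 1705-04-21
→ datewheel spanto(d='^')
← 0
→ datewheel dayname()
← Tuesday
→ datewheel lunge(n='6')
← 1705-10-21
→ datewheel stepdays(n='-332')
← 1704-11-23
→ arbor crv(p='/jahosla/fegri_ap/plegru/groke')
← ok
→ arbor pen(p='/jahosla/fegri_ap/plegru/groke/kabe', c='pla')
← created
→ datewheel stepdays(n='149')
← 1705-04-21
→ datewheel yearhop(n='-2')
← 1703-04-21
→ arbor crv(p='/jahosla/si')
← ok
→ datewheel stepdays(n='4')
← 1703-04-25
→ datewheel stepdays(n='-177')
← 1702-10-30


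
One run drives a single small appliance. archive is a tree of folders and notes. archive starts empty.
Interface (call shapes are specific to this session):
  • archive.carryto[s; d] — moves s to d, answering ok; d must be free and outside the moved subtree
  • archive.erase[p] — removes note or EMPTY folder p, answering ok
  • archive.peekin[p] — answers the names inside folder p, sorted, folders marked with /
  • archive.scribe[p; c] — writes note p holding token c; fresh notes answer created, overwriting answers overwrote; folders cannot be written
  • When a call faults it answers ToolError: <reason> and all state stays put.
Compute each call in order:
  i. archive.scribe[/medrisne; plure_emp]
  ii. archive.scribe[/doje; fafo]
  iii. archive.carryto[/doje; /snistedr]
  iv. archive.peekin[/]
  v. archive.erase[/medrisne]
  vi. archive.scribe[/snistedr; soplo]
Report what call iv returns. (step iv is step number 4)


Do: archive.scribe[p='/medrisne'; c='plure_emp']
See: created
Do: archive.scribe[p='/doje'; c='fafo']
See: created
Do: archive.carryto[s='/doje'; d='/snistedr']
See: ok
Do: archive.peekin[p='/']
See: [medrisne, snistedr]
Do: archive.erase[p='/medrisne']
See: ok
Do: archive.scribe[p='/snistedr'; c='soplo']
See: overwrote

Answer: [medrisne, snistedr]


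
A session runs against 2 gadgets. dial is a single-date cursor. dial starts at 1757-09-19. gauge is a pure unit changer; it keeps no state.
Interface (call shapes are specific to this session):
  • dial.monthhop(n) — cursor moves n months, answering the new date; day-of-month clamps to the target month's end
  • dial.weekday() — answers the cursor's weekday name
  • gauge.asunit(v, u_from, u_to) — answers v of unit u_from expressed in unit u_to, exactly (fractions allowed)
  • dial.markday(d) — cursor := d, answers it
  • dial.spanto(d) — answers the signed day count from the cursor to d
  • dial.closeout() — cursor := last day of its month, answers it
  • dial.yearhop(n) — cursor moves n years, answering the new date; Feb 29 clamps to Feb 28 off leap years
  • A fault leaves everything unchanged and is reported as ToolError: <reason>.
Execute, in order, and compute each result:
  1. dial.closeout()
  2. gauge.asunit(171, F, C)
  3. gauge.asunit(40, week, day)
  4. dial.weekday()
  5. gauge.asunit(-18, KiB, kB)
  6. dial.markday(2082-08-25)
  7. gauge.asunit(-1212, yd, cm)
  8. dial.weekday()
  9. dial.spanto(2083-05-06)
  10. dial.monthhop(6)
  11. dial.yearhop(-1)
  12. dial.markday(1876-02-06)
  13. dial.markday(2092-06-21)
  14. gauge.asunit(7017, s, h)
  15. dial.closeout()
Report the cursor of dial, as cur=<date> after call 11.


Answer: cur=2082-02-25

Derivation:
Next I call dial.closeout, and observe 1757-09-30.
I use gauge.asunit using v: 171, u_from: F, u_to: C, and see 695/9.
Calling gauge.asunit using v: 40, u_from: week, u_to: day, — result: 280.
Invoking dial.weekday(), yielding Friday.
Then gauge.asunit using v: -18, u_from: KiB, u_to: kB, → -2304/125.
I call dial.markday using d: 2082-08-25, → 2082-08-25.
Next I call gauge.asunit using v: -1212, u_from: yd, u_to: cm, — result: -2770632/25.
I run dial.weekday, → Tuesday.
Invoking dial.spanto using d: 2083-05-06: 254.
Calling dial.monthhop using n: 6, and see 2083-02-25.
Then dial.yearhop using n: -1, which returns 2082-02-25.
Next I call dial.markday using d: 1876-02-06, yielding 1876-02-06.
Next I call dial.markday using d: 2092-06-21, which returns 2092-06-21.
I call gauge.asunit using v: 7017, u_from: s, u_to: h, and observe 2339/1200.
Calling dial.closeout(), giving 2092-06-30.


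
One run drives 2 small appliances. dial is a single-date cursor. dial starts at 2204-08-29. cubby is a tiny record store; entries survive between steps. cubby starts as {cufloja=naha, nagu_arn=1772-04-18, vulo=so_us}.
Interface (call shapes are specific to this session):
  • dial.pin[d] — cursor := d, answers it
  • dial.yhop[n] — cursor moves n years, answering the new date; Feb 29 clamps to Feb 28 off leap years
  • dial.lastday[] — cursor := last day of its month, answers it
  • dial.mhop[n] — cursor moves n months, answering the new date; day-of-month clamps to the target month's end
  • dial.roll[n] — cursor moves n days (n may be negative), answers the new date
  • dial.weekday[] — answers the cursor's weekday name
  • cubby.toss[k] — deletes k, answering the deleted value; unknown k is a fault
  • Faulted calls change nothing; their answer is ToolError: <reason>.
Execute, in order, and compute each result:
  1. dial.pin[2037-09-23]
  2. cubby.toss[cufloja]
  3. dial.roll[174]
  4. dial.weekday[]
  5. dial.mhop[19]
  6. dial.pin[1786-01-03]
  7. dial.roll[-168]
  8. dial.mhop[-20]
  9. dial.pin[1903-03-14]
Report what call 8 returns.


;; 1. dial.pin(d=2037-09-23) => 2037-09-23
;; 2. cubby.toss(k=cufloja) => naha
;; 3. dial.roll(n=174) => 2038-03-16
;; 4. dial.weekday() => Tuesday
;; 5. dial.mhop(n=19) => 2039-10-16
;; 6. dial.pin(d=1786-01-03) => 1786-01-03
;; 7. dial.roll(n=-168) => 1785-07-19
;; 8. dial.mhop(n=-20) => 1783-11-19
;; 9. dial.pin(d=1903-03-14) => 1903-03-14

Answer: 1783-11-19


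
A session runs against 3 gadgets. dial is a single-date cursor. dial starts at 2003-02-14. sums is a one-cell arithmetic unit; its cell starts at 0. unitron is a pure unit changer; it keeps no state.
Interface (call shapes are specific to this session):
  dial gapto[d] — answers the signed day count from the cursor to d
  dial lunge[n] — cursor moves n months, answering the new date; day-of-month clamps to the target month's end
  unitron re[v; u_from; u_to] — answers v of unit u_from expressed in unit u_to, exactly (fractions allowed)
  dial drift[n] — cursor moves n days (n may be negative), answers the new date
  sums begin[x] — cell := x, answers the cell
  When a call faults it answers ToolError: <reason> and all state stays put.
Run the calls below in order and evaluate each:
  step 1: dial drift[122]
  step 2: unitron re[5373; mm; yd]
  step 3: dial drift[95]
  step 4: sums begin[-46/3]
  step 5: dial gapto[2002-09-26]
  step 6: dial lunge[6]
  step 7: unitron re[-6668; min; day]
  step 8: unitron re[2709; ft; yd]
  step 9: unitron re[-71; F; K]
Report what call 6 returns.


-> dial drift(n: 122)
<- 2003-06-16
-> unitron re(v: 5373, u_from: mm, u_to: yd)
<- 2985/508
-> dial drift(n: 95)
<- 2003-09-19
-> sums begin(x: -46/3)
<- -46/3
-> dial gapto(d: 2002-09-26)
<- -358
-> dial lunge(n: 6)
<- 2004-03-19
-> unitron re(v: -6668, u_from: min, u_to: day)
<- -1667/360
-> unitron re(v: 2709, u_from: ft, u_to: yd)
<- 903
-> unitron re(v: -71, u_from: F, u_to: K)
<- 38867/180

Answer: 2004-03-19


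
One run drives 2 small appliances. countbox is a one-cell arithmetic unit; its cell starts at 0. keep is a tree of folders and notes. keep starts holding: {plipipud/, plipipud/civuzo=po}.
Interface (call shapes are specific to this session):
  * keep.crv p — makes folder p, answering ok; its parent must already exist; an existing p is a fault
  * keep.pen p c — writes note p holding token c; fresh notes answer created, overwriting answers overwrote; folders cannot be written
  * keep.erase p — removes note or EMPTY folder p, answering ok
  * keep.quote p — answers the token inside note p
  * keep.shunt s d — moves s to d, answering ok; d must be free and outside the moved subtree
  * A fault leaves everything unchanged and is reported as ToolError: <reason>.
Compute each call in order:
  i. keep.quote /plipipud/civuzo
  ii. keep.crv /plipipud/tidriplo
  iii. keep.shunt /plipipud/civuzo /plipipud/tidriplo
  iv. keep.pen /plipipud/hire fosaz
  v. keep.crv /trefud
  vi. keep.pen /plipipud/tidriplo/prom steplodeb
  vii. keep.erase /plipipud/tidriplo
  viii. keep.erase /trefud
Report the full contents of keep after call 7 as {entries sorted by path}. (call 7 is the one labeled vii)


Answer: {plipipud/, plipipud/civuzo=po, plipipud/hire=fosaz, plipipud/tidriplo/, plipipud/tidriplo/prom=steplodeb, trefud/}

Derivation:
$ keep.quote p=/plipipud/civuzo
  po
$ keep.crv p=/plipipud/tidriplo
  ok
$ keep.shunt s=/plipipud/civuzo d=/plipipud/tidriplo
  ToolError: exists
$ keep.pen p=/plipipud/hire c=fosaz
  created
$ keep.crv p=/trefud
  ok
$ keep.pen p=/plipipud/tidriplo/prom c=steplodeb
  created
$ keep.erase p=/plipipud/tidriplo
  ToolError: not empty
$ keep.erase p=/trefud
  ok


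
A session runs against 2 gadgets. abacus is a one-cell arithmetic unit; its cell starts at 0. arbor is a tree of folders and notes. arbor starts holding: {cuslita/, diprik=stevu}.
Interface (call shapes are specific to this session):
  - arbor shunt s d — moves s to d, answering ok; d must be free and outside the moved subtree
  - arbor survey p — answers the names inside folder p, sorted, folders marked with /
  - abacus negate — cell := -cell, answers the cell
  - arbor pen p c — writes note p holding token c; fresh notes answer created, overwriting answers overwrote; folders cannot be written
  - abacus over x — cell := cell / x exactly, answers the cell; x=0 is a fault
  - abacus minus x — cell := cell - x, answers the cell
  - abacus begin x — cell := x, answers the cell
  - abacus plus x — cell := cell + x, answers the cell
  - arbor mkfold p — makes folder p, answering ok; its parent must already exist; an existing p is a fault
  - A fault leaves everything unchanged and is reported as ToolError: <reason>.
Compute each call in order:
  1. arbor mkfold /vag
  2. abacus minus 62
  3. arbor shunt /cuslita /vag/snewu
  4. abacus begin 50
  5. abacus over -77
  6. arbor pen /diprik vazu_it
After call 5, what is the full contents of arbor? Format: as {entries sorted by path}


Answer: {diprik=stevu, vag/, vag/snewu/}

Derivation:
# 1. arbor mkfold(/vag) -> ok
# 2. abacus minus(62) -> -62
# 3. arbor shunt(/cuslita, /vag/snewu) -> ok
# 4. abacus begin(50) -> 50
# 5. abacus over(-77) -> -50/77
# 6. arbor pen(/diprik, vazu_it) -> overwrote


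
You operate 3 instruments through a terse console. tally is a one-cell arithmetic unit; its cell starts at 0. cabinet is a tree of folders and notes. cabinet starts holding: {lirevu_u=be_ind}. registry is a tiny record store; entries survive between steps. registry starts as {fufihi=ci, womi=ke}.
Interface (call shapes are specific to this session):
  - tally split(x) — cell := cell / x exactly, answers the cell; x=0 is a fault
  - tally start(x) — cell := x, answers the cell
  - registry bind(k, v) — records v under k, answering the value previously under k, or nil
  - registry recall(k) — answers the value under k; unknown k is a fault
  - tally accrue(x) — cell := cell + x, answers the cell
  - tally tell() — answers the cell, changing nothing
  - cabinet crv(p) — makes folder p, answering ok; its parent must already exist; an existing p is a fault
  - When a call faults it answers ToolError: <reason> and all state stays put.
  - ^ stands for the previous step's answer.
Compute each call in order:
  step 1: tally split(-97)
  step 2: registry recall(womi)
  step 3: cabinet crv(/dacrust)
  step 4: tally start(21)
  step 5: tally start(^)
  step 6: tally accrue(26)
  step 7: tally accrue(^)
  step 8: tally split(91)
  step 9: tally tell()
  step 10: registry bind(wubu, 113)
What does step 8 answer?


-- 1. tally split(x=-97) == 0
-- 2. registry recall(k=womi) == ke
-- 3. cabinet crv(p=/dacrust) == ok
-- 4. tally start(x=21) == 21
-- 5. tally start(x=^) == 21
-- 6. tally accrue(x=26) == 47
-- 7. tally accrue(x=^) == 94
-- 8. tally split(x=91) == 94/91
-- 9. tally tell() == 94/91
-- 10. registry bind(k=wubu, v=113) == nil

Answer: 94/91


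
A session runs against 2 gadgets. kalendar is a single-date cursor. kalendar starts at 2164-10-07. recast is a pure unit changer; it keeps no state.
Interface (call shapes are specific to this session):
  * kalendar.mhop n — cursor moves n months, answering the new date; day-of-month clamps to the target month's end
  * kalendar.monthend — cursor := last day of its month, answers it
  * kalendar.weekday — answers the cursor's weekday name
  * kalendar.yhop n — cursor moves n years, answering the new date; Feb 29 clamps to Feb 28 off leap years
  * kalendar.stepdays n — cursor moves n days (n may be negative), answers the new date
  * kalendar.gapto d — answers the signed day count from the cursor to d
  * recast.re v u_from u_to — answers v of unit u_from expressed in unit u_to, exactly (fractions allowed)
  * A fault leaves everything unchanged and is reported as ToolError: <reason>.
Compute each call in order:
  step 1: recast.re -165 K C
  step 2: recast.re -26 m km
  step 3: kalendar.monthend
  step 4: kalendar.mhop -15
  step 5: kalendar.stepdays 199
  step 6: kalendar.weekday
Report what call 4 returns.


Calling re on v: -165, u_from: K, u_to: C, — result: -8763/20.
Then re on v: -26, u_from: m, u_to: km, — result: -13/500.
I use monthend, and observe 2164-10-31.
I invoke mhop on n: -15, → 2163-07-31.
I call stepdays on n: 199, giving 2164-02-15.
Now I run weekday, and get Wednesday.

Answer: 2163-07-31


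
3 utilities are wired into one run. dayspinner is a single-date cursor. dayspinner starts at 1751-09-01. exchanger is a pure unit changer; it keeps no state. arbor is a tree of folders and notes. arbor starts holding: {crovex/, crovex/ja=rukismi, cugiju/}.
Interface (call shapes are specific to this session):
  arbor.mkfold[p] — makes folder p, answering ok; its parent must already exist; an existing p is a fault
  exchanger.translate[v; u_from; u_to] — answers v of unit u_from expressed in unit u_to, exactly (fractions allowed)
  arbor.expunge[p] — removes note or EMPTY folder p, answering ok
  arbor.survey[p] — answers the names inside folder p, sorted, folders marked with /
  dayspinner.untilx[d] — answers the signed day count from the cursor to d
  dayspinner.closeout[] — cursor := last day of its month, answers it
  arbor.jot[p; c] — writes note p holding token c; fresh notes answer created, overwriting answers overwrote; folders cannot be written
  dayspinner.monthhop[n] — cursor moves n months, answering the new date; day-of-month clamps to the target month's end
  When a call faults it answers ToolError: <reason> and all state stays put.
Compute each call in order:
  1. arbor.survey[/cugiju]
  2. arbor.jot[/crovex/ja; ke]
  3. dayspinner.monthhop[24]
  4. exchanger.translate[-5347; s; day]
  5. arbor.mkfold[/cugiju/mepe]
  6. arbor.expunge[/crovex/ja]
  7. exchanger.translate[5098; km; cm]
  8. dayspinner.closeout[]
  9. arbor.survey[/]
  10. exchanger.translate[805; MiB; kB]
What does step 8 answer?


-> survey(p='/cugiju')
<- []
-> jot(p='/crovex/ja', c='ke')
<- overwrote
-> monthhop(n='24')
<- 1753-09-01
-> translate(v='-5347', u_from='s', u_to='day')
<- -5347/86400
-> mkfold(p='/cugiju/mepe')
<- ok
-> expunge(p='/crovex/ja')
<- ok
-> translate(v='5098', u_from='km', u_to='cm')
<- 509800000
-> closeout()
<- 1753-09-30
-> survey(p='/')
<- [crovex/, cugiju/]
-> translate(v='805', u_from='MiB', u_to='kB')
<- 21102592/25

Answer: 1753-09-30


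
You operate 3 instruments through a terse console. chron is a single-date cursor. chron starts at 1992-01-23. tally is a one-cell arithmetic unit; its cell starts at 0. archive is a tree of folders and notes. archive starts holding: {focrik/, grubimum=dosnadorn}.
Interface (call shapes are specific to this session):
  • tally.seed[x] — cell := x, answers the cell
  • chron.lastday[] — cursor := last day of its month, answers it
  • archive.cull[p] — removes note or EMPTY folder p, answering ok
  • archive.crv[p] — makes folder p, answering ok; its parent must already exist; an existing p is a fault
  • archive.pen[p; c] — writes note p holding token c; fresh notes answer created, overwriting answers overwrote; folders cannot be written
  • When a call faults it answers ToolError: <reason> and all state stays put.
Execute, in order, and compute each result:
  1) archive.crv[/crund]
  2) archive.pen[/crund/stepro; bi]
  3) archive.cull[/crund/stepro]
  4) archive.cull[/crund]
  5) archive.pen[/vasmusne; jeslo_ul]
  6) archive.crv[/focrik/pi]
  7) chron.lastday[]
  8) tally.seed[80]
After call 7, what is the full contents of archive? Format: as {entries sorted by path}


==> crv(p='/crund')
<== ok
==> pen(p='/crund/stepro', c='bi')
<== created
==> cull(p='/crund/stepro')
<== ok
==> cull(p='/crund')
<== ok
==> pen(p='/vasmusne', c='jeslo_ul')
<== created
==> crv(p='/focrik/pi')
<== ok
==> lastday()
<== 1992-01-31
==> seed(x='80')
<== 80

Answer: {focrik/, focrik/pi/, grubimum=dosnadorn, vasmusne=jeslo_ul}


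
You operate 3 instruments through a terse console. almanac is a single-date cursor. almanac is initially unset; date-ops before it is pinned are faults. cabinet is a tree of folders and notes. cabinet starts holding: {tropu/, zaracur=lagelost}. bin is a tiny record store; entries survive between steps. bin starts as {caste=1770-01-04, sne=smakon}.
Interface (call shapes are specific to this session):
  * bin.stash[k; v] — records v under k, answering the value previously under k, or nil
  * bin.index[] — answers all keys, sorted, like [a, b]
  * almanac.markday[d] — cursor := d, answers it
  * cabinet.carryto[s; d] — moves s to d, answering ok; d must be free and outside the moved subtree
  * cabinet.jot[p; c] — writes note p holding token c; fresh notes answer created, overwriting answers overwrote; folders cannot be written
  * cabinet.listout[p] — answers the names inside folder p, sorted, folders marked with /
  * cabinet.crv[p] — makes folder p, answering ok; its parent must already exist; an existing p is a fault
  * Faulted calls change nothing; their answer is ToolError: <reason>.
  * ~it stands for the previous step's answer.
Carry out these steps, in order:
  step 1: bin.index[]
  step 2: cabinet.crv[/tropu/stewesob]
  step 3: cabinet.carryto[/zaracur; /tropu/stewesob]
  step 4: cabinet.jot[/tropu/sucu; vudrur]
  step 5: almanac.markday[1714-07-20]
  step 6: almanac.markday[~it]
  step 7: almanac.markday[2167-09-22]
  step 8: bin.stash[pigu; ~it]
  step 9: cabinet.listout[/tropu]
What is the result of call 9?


% index() ~> [caste, sne]
% crv(p: /tropu/stewesob) ~> ok
% carryto(s: /zaracur, d: /tropu/stewesob) ~> ToolError: exists
% jot(p: /tropu/sucu, c: vudrur) ~> created
% markday(d: 1714-07-20) ~> 1714-07-20
% markday(d: ~it) ~> 1714-07-20
% markday(d: 2167-09-22) ~> 2167-09-22
% stash(k: pigu, v: ~it) ~> nil
% listout(p: /tropu) ~> [stewesob/, sucu]

Answer: [stewesob/, sucu]
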